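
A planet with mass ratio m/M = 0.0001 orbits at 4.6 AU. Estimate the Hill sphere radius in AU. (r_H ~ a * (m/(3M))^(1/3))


r_H = a * (m/3M)^(1/3) = 4.6 * (0.0001/3)^(1/3) = 0.148

0.148 AU


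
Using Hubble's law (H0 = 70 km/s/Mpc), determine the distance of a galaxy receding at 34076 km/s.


d = v / H0 = 34076 / 70 = 486.8

486.8 Mpc


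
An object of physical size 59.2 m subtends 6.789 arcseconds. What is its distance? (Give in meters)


D = size / theta_rad, theta_rad = 6.789 * pi/(180*3600) = 3.291e-05, D = 1.799e+06

1.799e+06 m


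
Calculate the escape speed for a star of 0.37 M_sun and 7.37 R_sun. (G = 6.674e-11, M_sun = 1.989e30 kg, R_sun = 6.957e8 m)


M = 0.37 * 1.989e30 kg = 7.3593e+29 kg; R = 7.37 * 6.957e8 m = 5.127309e+09 m. v_esc = sqrt(2GM/R) = sqrt(2 * 6.674e-11 * 7.3593e+29 / 5.127309e+09) = 138414.506

138414.506 m/s


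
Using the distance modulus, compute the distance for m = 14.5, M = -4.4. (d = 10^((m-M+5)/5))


d = 10^((m - M + 5)/5) = 10^((14.5 - -4.4 + 5)/5) = 60255.9586

60255.9586 pc


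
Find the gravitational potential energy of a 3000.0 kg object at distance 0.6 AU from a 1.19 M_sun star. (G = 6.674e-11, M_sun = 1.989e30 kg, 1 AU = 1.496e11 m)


M = 1.19 * 1.989e30 kg = 2.36691e+30 kg; r = 0.6 AU * 1.496e11 m/AU = 8.976e+10 m. U = -GM*m/r = -(6.674e-11 * 2.36691e+30 * 3000.0) / 8.976e+10 = -5.280e+12

-5.280e+12 J


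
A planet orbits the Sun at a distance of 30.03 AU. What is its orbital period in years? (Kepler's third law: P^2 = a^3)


P = a^(3/2) = 30.03^1.5 = 164.5633

164.5633 years


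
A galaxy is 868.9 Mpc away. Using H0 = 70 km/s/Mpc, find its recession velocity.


v = H0 * d = 70 * 868.9 = 60823.0

60823.0 km/s


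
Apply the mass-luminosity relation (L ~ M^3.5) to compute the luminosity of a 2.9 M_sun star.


L/L_sun = (M/M_sun)^3.5 = 2.9^3.5 = 41.533

41.533 L_sun


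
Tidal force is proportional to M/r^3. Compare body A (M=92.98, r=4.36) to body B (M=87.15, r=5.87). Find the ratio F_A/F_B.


Ratio = (M1/r1^3) / (M2/r2^3) = (92.98/4.36^3) / (87.15/5.87^3) = 2.6036

2.6036


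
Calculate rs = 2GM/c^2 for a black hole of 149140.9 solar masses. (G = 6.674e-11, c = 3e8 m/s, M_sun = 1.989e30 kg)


M = 149140.9 * 1.989e30 kg = 2.966412501e+35 kg. rs = 2GM/c^2 = 2 * 6.674e-11 * 2.966412501e+35 / (3e8)^2 = 4.400e+08

4.400e+08 m


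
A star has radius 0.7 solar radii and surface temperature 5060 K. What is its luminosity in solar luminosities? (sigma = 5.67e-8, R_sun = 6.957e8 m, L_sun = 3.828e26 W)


R = 0.7 * 6.957e8 m = 4.8699e+08 m. L = 4*pi*R^2*sigma*T^4 = 4*pi*(4.8699e+08)^2 * 5.67e-8 * 5060^4 = 1.107732957e+26 W. L/L_sun = 1.107732957e+26 / 3.828e26 = 0.2894

0.2894 L_sun


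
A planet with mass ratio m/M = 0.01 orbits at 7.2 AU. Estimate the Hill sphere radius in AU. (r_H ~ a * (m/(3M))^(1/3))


r_H = a * (m/3M)^(1/3) = 7.2 * (0.01/3)^(1/3) = 1.0755

1.0755 AU


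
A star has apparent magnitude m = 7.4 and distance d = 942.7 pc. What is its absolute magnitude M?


M = m - 5*log10(d) + 5 = 7.4 - 5*log10(942.7) + 5 = -2.4719

-2.4719


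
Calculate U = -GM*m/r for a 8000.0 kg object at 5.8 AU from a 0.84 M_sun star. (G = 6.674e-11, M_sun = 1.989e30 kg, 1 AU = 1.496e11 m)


M = 0.84 * 1.989e30 kg = 1.67076e+30 kg; r = 5.8 AU * 1.496e11 m/AU = 8.6768e+11 m. U = -GM*m/r = -(6.674e-11 * 1.67076e+30 * 8000.0) / 8.6768e+11 = -1.028e+12

-1.028e+12 J


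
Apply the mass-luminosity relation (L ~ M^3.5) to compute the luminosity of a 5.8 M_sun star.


L/L_sun = (M/M_sun)^3.5 = 5.8^3.5 = 469.8919

469.8919 L_sun


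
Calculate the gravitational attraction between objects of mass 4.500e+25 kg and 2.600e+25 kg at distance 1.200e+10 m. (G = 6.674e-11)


F = G*m1*m2/r^2 = 6.674e-11 * 4.500e+25 * 2.600e+25 / (1.200e+10)^2 = 6.674e-11 * 1.170e+51 / 1.440e+20 = 5.423e+20

5.423e+20 N


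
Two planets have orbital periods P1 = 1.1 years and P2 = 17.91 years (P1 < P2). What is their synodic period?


1/P_syn = |1/P1 - 1/P2| = |1/1.1 - 1/17.91| => P_syn = 1.172

1.172 years


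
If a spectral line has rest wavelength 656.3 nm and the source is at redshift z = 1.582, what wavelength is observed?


lam_obs = lam_emit * (1 + z) = 656.3 * (1 + 1.582) = 1694.5666

1694.5666 nm


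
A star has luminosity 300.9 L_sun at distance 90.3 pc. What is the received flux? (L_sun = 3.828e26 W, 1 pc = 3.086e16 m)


F = L / (4*pi*d^2) = 1.152e+29 / (4*pi*(2.787e+18)^2) = 1.180e-09

1.180e-09 W/m^2


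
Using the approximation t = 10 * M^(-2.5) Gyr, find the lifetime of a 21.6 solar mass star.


t = 10 * M^(-2.5) = 10 * 21.6^(-2.5) = 0.0046

0.0046 Gyr


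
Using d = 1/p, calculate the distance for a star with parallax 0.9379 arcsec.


d = 1/p = 1/0.9379 = 1.0662

1.0662 pc


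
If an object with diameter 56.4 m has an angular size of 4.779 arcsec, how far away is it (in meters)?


D = size / theta_rad, theta_rad = 4.779 * pi/(180*3600) = 2.317e-05, D = 2.434e+06

2.434e+06 m


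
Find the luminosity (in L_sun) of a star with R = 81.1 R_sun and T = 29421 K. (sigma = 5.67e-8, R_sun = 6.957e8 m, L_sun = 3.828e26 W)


R = 81.1 * 6.957e8 m = 5.642127e+10 m. L = 4*pi*R^2*sigma*T^4 = 4*pi*(5.642127e+10)^2 * 5.67e-8 * 29421^4 = 1.699449869e+33 W. L/L_sun = 1.699449869e+33 / 3.828e26 = 4.440e+06

4.440e+06 L_sun


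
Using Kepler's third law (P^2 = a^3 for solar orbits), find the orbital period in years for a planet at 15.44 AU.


P = a^(3/2) = 15.44^1.5 = 60.6696

60.6696 years


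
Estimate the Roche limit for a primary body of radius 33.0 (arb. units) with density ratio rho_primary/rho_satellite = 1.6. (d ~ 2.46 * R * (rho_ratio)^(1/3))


d_Roche = 2.46 * 33.0 * 1.6^(1/3) = 94.9487

94.9487


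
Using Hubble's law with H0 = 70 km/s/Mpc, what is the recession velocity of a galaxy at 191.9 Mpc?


v = H0 * d = 70 * 191.9 = 13433.0

13433.0 km/s


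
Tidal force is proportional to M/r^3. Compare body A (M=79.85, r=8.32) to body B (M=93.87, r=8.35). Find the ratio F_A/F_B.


Ratio = (M1/r1^3) / (M2/r2^3) = (79.85/8.32^3) / (93.87/8.35^3) = 0.8599

0.8599


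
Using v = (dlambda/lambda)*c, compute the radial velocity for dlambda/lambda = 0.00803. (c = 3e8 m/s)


v = (dlambda/lambda) * c = 0.00803 * 3e8 = 2.409e+06

2.409e+06 m/s


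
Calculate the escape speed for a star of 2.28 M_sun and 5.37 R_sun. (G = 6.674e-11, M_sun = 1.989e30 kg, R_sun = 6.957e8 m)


M = 2.28 * 1.989e30 kg = 4.53492e+30 kg; R = 5.37 * 6.957e8 m = 3.735909e+09 m. v_esc = sqrt(2GM/R) = sqrt(2 * 6.674e-11 * 4.53492e+30 / 3.735909e+09) = 402526.7711

402526.7711 m/s


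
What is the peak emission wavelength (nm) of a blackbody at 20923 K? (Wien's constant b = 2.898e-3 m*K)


lam_max = b / T = 2.898e-3 / 20923 = 1.385e-07 m = 138.5079 nm

138.5079 nm


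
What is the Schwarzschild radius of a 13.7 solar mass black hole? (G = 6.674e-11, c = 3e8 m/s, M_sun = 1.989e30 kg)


M = 13.7 * 1.989e30 kg = 2.72493e+31 kg. rs = 2GM/c^2 = 2 * 6.674e-11 * 2.72493e+31 / (3e8)^2 = 40413.7396

40413.7396 m


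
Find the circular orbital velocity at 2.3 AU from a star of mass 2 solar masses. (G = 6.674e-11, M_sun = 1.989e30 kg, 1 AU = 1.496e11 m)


v = sqrt(GM/r) = sqrt(6.674e-11 * 3.978e+30 / 3.441e+11) = 27777.6675

27777.6675 m/s


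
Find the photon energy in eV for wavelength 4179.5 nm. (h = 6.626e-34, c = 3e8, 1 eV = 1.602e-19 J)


E = hc/lambda = 6.626e-34 * 3e8 / 4.180e-06 = 4.756e-20 J = 0.2969 eV

0.2969 eV


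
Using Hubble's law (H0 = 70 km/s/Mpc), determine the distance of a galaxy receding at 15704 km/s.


d = v / H0 = 15704 / 70 = 224.3429

224.3429 Mpc


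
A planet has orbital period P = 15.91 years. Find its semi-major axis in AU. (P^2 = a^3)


a = P^(2/3) = 15.91^(2/3) = 6.3258

6.3258 AU


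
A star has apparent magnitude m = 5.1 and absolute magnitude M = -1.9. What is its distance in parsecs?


d = 10^((m - M + 5)/5) = 10^((5.1 - -1.9 + 5)/5) = 251.1886

251.1886 pc


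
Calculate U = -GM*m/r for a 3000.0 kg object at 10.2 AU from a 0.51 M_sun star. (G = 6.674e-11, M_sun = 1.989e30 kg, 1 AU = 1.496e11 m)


M = 0.51 * 1.989e30 kg = 1.01439e+30 kg; r = 10.2 AU * 1.496e11 m/AU = 1.52592e+12 m. U = -GM*m/r = -(6.674e-11 * 1.01439e+30 * 3000.0) / 1.52592e+12 = -1.331e+11

-1.331e+11 J


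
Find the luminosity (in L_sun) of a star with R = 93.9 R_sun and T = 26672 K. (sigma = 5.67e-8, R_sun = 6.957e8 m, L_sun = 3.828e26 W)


R = 93.9 * 6.957e8 m = 6.532623e+10 m. L = 4*pi*R^2*sigma*T^4 = 4*pi*(6.532623e+10)^2 * 5.67e-8 * 26672^4 = 1.53882929e+33 W. L/L_sun = 1.53882929e+33 / 3.828e26 = 4.020e+06

4.020e+06 L_sun


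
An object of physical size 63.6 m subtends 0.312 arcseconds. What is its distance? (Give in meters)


D = size / theta_rad, theta_rad = 0.312 * pi/(180*3600) = 1.513e-06, D = 4.205e+07

4.205e+07 m


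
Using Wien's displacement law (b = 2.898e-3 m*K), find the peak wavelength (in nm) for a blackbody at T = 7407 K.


lam_max = b / T = 2.898e-3 / 7407 = 3.913e-07 m = 391.2515 nm

391.2515 nm


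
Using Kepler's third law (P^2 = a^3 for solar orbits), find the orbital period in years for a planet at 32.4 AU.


P = a^(3/2) = 32.4^1.5 = 184.424

184.424 years


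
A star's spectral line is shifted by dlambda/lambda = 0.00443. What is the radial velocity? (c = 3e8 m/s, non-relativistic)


v = (dlambda/lambda) * c = 0.00443 * 3e8 = 1.329e+06

1.329e+06 m/s


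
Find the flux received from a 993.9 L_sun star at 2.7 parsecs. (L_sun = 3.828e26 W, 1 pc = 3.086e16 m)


F = L / (4*pi*d^2) = 3.805e+29 / (4*pi*(8.332e+16)^2) = 4.361e-06

4.361e-06 W/m^2


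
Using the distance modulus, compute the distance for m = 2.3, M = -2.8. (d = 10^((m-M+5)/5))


d = 10^((m - M + 5)/5) = 10^((2.3 - -2.8 + 5)/5) = 104.7129

104.7129 pc


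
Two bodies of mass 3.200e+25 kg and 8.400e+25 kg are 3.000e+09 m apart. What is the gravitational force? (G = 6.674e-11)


F = G*m1*m2/r^2 = 6.674e-11 * 3.200e+25 * 8.400e+25 / (3.000e+09)^2 = 6.674e-11 * 2.688e+51 / 9.000e+18 = 1.993e+22

1.993e+22 N


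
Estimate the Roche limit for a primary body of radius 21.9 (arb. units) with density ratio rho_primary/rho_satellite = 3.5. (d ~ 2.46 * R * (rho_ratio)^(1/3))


d_Roche = 2.46 * 21.9 * 3.5^(1/3) = 81.7966

81.7966


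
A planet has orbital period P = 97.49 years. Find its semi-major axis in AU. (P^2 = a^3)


a = P^(2/3) = 97.49^(2/3) = 21.1823

21.1823 AU


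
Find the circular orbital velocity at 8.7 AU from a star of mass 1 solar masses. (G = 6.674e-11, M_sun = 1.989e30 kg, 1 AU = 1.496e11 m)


v = sqrt(GM/r) = sqrt(6.674e-11 * 1.989e+30 / 1.302e+12) = 10099.1557

10099.1557 m/s


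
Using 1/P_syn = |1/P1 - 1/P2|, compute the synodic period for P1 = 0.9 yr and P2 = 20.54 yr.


1/P_syn = |1/P1 - 1/P2| = |1/0.9 - 1/20.54| => P_syn = 0.9412

0.9412 years


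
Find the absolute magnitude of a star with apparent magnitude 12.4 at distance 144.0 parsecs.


M = m - 5*log10(d) + 5 = 12.4 - 5*log10(144.0) + 5 = 6.6082

6.6082


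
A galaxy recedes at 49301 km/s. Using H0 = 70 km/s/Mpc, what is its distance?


d = v / H0 = 49301 / 70 = 704.3

704.3 Mpc


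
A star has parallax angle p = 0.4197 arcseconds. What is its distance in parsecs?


d = 1/p = 1/0.4197 = 2.3827

2.3827 pc


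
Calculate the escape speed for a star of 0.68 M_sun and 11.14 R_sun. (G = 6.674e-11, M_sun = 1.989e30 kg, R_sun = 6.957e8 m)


M = 0.68 * 1.989e30 kg = 1.35252e+30 kg; R = 11.14 * 6.957e8 m = 7.750098e+09 m. v_esc = sqrt(2GM/R) = sqrt(2 * 6.674e-11 * 1.35252e+30 / 7.750098e+09) = 152625.2365

152625.2365 m/s


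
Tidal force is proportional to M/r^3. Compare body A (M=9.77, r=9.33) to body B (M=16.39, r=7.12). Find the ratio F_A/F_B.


Ratio = (M1/r1^3) / (M2/r2^3) = (9.77/9.33^3) / (16.39/7.12^3) = 0.2649

0.2649


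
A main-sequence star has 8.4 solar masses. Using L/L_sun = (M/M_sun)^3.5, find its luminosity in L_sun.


L/L_sun = (M/M_sun)^3.5 = 8.4^3.5 = 1717.8194

1717.8194 L_sun


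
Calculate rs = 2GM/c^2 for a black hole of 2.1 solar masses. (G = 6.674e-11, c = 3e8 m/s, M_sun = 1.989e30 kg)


M = 2.1 * 1.989e30 kg = 4.1769e+30 kg. rs = 2GM/c^2 = 2 * 6.674e-11 * 4.1769e+30 / (3e8)^2 = 6194.8068

6194.8068 m


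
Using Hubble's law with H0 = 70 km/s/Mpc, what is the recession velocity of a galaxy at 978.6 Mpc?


v = H0 * d = 70 * 978.6 = 68502.0

68502.0 km/s


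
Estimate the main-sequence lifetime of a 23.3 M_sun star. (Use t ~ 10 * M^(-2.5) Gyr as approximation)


t = 10 * M^(-2.5) = 10 * 23.3^(-2.5) = 0.0038

0.0038 Gyr


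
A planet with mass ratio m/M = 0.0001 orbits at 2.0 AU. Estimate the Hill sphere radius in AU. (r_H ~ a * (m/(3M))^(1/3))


r_H = a * (m/3M)^(1/3) = 2.0 * (0.0001/3)^(1/3) = 0.0644

0.0644 AU


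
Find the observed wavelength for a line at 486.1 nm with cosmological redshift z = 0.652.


lam_obs = lam_emit * (1 + z) = 486.1 * (1 + 0.652) = 803.0372

803.0372 nm


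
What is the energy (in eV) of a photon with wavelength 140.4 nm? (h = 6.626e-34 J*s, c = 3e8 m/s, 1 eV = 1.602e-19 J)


E = hc/lambda = 6.626e-34 * 3e8 / 1.404e-07 = 1.416e-18 J = 8.8378 eV

8.8378 eV


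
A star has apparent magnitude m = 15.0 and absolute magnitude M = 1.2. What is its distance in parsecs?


d = 10^((m - M + 5)/5) = 10^((15.0 - 1.2 + 5)/5) = 5754.3994

5754.3994 pc


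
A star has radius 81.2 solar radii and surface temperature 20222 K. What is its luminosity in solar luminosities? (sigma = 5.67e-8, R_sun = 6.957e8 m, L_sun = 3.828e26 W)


R = 81.2 * 6.957e8 m = 5.649084e+10 m. L = 4*pi*R^2*sigma*T^4 = 4*pi*(5.649084e+10)^2 * 5.67e-8 * 20222^4 = 3.802291532e+32 W. L/L_sun = 3.802291532e+32 / 3.828e26 = 993284.0992

993284.0992 L_sun


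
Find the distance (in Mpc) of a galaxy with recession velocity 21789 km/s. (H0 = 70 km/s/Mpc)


d = v / H0 = 21789 / 70 = 311.2714

311.2714 Mpc


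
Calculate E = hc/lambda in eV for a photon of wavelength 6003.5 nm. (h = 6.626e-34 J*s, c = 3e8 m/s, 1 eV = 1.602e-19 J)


E = hc/lambda = 6.626e-34 * 3e8 / 6.004e-06 = 3.311e-20 J = 0.2067 eV

0.2067 eV


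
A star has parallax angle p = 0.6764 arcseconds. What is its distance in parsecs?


d = 1/p = 1/0.6764 = 1.4784

1.4784 pc


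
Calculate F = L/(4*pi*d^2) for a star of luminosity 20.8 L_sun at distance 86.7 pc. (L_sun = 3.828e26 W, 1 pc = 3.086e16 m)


F = L / (4*pi*d^2) = 7.962e+27 / (4*pi*(2.676e+18)^2) = 8.851e-11

8.851e-11 W/m^2


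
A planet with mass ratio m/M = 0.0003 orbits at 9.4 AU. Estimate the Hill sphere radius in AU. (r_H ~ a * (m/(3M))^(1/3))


r_H = a * (m/3M)^(1/3) = 9.4 * (0.0003/3)^(1/3) = 0.4363

0.4363 AU


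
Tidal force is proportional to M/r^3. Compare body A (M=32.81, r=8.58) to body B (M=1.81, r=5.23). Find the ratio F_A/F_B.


Ratio = (M1/r1^3) / (M2/r2^3) = (32.81/8.58^3) / (1.81/5.23^3) = 4.1055

4.1055


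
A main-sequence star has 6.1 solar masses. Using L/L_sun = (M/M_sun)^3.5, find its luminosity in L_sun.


L/L_sun = (M/M_sun)^3.5 = 6.1^3.5 = 560.6017

560.6017 L_sun


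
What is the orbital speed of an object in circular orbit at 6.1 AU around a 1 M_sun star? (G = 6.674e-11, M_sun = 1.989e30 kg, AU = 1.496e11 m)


v = sqrt(GM/r) = sqrt(6.674e-11 * 1.989e+30 / 9.126e+11) = 12060.9017

12060.9017 m/s


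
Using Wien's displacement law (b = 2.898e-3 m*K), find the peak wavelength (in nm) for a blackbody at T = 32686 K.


lam_max = b / T = 2.898e-3 / 32686 = 8.866e-08 m = 88.6618 nm

88.6618 nm


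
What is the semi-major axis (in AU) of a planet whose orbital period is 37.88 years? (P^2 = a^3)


a = P^(2/3) = 37.88^(2/3) = 11.2791

11.2791 AU


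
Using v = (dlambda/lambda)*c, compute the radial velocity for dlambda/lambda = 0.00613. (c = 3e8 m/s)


v = (dlambda/lambda) * c = 0.00613 * 3e8 = 1.839e+06

1.839e+06 m/s


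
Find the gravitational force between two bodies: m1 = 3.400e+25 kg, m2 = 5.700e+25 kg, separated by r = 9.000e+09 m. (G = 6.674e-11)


F = G*m1*m2/r^2 = 6.674e-11 * 3.400e+25 * 5.700e+25 / (9.000e+09)^2 = 6.674e-11 * 1.938e+51 / 8.100e+19 = 1.597e+21

1.597e+21 N


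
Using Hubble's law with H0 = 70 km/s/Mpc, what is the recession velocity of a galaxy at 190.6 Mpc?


v = H0 * d = 70 * 190.6 = 13342.0

13342.0 km/s


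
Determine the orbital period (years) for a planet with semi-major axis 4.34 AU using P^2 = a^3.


P = a^(3/2) = 4.34^1.5 = 9.0414

9.0414 years


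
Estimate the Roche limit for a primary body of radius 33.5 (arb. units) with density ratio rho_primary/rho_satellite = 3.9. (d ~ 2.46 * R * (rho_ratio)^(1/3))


d_Roche = 2.46 * 33.5 * 3.9^(1/3) = 129.7184

129.7184


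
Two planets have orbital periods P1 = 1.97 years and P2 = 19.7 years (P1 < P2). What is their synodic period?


1/P_syn = |1/P1 - 1/P2| = |1/1.97 - 1/19.7| => P_syn = 2.1889

2.1889 years


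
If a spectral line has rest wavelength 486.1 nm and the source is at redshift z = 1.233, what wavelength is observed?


lam_obs = lam_emit * (1 + z) = 486.1 * (1 + 1.233) = 1085.4613

1085.4613 nm


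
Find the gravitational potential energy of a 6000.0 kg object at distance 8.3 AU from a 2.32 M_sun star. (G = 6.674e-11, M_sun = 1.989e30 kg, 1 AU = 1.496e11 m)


M = 2.32 * 1.989e30 kg = 4.61448e+30 kg; r = 8.3 AU * 1.496e11 m/AU = 1.24168e+12 m. U = -GM*m/r = -(6.674e-11 * 4.61448e+30 * 6000.0) / 1.24168e+12 = -1.488e+12

-1.488e+12 J


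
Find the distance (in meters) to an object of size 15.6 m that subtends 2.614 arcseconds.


D = size / theta_rad, theta_rad = 2.614 * pi/(180*3600) = 1.267e-05, D = 1.231e+06

1.231e+06 m


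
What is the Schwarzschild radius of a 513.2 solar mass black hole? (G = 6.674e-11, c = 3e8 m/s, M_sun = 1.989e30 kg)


M = 513.2 * 1.989e30 kg = 1.0207548e+33 kg. rs = 2GM/c^2 = 2 * 6.674e-11 * 1.0207548e+33 / (3e8)^2 = 1.514e+06

1.514e+06 m


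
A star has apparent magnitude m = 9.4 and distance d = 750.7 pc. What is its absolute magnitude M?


M = m - 5*log10(d) + 5 = 9.4 - 5*log10(750.7) + 5 = 0.0227

0.0227


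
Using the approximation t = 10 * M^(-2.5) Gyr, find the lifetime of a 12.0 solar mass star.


t = 10 * M^(-2.5) = 10 * 12.0^(-2.5) = 0.02

0.02 Gyr


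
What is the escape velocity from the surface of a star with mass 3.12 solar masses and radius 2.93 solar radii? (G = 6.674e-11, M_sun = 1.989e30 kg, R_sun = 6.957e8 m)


M = 3.12 * 1.989e30 kg = 6.20568e+30 kg; R = 2.93 * 6.957e8 m = 2.038401e+09 m. v_esc = sqrt(2GM/R) = sqrt(2 * 6.674e-11 * 6.20568e+30 / 2.038401e+09) = 637467.3938

637467.3938 m/s


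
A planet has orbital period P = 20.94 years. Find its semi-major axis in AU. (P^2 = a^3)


a = P^(2/3) = 20.94^(2/3) = 7.5972

7.5972 AU


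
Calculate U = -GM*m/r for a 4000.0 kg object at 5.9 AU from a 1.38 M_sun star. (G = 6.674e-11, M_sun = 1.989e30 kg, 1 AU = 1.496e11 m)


M = 1.38 * 1.989e30 kg = 2.74482e+30 kg; r = 5.9 AU * 1.496e11 m/AU = 8.8264e+11 m. U = -GM*m/r = -(6.674e-11 * 2.74482e+30 * 4000.0) / 8.8264e+11 = -8.302e+11

-8.302e+11 J


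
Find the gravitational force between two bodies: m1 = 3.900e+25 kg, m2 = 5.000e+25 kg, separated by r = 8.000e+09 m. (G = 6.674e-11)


F = G*m1*m2/r^2 = 6.674e-11 * 3.900e+25 * 5.000e+25 / (8.000e+09)^2 = 6.674e-11 * 1.950e+51 / 6.400e+19 = 2.033e+21

2.033e+21 N


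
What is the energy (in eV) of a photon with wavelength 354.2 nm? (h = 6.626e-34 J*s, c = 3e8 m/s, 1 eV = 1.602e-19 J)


E = hc/lambda = 6.626e-34 * 3e8 / 3.542e-07 = 5.612e-19 J = 3.5032 eV

3.5032 eV


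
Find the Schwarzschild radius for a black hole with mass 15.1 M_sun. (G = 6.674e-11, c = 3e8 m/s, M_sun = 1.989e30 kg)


M = 15.1 * 1.989e30 kg = 3.00339e+31 kg. rs = 2GM/c^2 = 2 * 6.674e-11 * 3.00339e+31 / (3e8)^2 = 44543.6108

44543.6108 m


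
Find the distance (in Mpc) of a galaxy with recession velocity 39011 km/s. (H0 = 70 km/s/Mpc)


d = v / H0 = 39011 / 70 = 557.3

557.3 Mpc


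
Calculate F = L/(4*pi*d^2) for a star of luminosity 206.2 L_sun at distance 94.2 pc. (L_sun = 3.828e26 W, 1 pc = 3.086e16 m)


F = L / (4*pi*d^2) = 7.893e+28 / (4*pi*(2.907e+18)^2) = 7.433e-10

7.433e-10 W/m^2


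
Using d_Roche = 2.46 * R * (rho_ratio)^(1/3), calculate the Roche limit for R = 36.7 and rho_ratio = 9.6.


d_Roche = 2.46 * 36.7 * 9.6^(1/3) = 191.8779

191.8779


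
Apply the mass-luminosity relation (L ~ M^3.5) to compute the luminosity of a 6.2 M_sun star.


L/L_sun = (M/M_sun)^3.5 = 6.2^3.5 = 593.4319

593.4319 L_sun


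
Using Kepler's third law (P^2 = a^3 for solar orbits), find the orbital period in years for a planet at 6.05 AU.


P = a^(3/2) = 6.05^1.5 = 14.881

14.881 years


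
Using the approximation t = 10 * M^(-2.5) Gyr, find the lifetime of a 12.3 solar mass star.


t = 10 * M^(-2.5) = 10 * 12.3^(-2.5) = 0.0188

0.0188 Gyr


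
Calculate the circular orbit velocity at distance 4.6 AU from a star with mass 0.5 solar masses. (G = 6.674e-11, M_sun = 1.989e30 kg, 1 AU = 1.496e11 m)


v = sqrt(GM/r) = sqrt(6.674e-11 * 9.945e+29 / 6.882e+11) = 9820.8885

9820.8885 m/s


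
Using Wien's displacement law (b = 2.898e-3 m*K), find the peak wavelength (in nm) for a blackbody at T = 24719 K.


lam_max = b / T = 2.898e-3 / 24719 = 1.172e-07 m = 117.2378 nm

117.2378 nm


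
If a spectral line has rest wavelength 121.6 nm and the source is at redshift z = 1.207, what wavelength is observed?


lam_obs = lam_emit * (1 + z) = 121.6 * (1 + 1.207) = 268.3712

268.3712 nm


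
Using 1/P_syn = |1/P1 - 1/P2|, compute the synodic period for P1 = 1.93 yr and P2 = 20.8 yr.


1/P_syn = |1/P1 - 1/P2| = |1/1.93 - 1/20.8| => P_syn = 2.1274

2.1274 years


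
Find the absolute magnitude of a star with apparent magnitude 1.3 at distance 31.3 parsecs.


M = m - 5*log10(d) + 5 = 1.3 - 5*log10(31.3) + 5 = -1.1777

-1.1777


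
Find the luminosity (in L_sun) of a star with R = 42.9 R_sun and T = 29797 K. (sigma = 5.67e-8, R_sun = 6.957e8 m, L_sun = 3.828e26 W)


R = 42.9 * 6.957e8 m = 2.984553e+10 m. L = 4*pi*R^2*sigma*T^4 = 4*pi*(2.984553e+10)^2 * 5.67e-8 * 29797^4 = 5.003128735e+32 W. L/L_sun = 5.003128735e+32 / 3.828e26 = 1.307e+06

1.307e+06 L_sun


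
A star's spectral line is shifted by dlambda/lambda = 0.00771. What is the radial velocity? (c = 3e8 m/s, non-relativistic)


v = (dlambda/lambda) * c = 0.00771 * 3e8 = 2.313e+06

2.313e+06 m/s


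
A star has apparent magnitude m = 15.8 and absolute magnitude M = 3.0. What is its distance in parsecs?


d = 10^((m - M + 5)/5) = 10^((15.8 - 3.0 + 5)/5) = 3630.7805

3630.7805 pc


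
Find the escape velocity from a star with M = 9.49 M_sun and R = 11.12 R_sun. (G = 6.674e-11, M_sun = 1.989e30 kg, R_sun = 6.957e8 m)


M = 9.49 * 1.989e30 kg = 1.887561e+31 kg; R = 11.12 * 6.957e8 m = 7.736184e+09 m. v_esc = sqrt(2GM/R) = sqrt(2 * 6.674e-11 * 1.887561e+31 / 7.736184e+09) = 570683.3494

570683.3494 m/s


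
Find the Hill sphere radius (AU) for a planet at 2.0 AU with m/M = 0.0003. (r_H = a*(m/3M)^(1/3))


r_H = a * (m/3M)^(1/3) = 2.0 * (0.0003/3)^(1/3) = 0.0928

0.0928 AU


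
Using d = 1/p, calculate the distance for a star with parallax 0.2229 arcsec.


d = 1/p = 1/0.2229 = 4.4863

4.4863 pc


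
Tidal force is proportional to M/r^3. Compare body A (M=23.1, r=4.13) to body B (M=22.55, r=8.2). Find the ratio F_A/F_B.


Ratio = (M1/r1^3) / (M2/r2^3) = (23.1/4.13^3) / (22.55/8.2^3) = 8.0178

8.0178


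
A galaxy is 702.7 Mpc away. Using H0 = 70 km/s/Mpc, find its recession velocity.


v = H0 * d = 70 * 702.7 = 49189.0

49189.0 km/s


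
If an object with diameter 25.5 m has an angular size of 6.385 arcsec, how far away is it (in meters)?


D = size / theta_rad, theta_rad = 6.385 * pi/(180*3600) = 3.096e-05, D = 823767.0414

823767.0414 m


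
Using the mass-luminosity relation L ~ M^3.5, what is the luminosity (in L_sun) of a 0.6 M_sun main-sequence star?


L/L_sun = (M/M_sun)^3.5 = 0.6^3.5 = 0.1673

0.1673 L_sun


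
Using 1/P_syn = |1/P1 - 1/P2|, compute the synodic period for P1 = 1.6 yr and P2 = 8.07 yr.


1/P_syn = |1/P1 - 1/P2| = |1/1.6 - 1/8.07| => P_syn = 1.9957

1.9957 years


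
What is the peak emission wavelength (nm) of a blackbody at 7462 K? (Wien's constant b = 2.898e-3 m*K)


lam_max = b / T = 2.898e-3 / 7462 = 3.884e-07 m = 388.3677 nm

388.3677 nm


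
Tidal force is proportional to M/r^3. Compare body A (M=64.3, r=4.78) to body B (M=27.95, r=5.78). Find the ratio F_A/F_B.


Ratio = (M1/r1^3) / (M2/r2^3) = (64.3/4.78^3) / (27.95/5.78^3) = 4.0675

4.0675


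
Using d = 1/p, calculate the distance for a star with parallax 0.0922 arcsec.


d = 1/p = 1/0.0922 = 10.846

10.846 pc


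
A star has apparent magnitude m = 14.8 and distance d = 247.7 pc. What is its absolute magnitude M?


M = m - 5*log10(d) + 5 = 14.8 - 5*log10(247.7) + 5 = 7.8304

7.8304


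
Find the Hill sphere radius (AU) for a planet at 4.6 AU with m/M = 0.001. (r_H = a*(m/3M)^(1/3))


r_H = a * (m/3M)^(1/3) = 4.6 * (0.001/3)^(1/3) = 0.3189

0.3189 AU


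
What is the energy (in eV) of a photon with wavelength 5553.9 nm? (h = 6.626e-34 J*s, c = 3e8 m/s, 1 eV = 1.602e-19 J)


E = hc/lambda = 6.626e-34 * 3e8 / 5.554e-06 = 3.579e-20 J = 0.2234 eV

0.2234 eV


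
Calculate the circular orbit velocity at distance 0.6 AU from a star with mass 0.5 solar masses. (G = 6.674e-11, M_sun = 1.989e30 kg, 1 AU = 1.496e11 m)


v = sqrt(GM/r) = sqrt(6.674e-11 * 9.945e+29 / 8.976e+10) = 27192.809

27192.809 m/s


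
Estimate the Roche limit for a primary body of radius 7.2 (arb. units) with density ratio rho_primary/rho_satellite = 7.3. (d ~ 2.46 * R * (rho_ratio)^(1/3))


d_Roche = 2.46 * 7.2 * 7.3^(1/3) = 34.3591

34.3591


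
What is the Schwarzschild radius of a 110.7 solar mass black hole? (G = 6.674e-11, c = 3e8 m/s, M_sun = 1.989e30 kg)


M = 110.7 * 1.989e30 kg = 2.201823e+32 kg. rs = 2GM/c^2 = 2 * 6.674e-11 * 2.201823e+32 / (3e8)^2 = 326554.8156

326554.8156 m


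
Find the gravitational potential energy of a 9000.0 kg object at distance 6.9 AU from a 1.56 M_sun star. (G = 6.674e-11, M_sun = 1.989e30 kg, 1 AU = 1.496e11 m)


M = 1.56 * 1.989e30 kg = 3.10284e+30 kg; r = 6.9 AU * 1.496e11 m/AU = 1.03224e+12 m. U = -GM*m/r = -(6.674e-11 * 3.10284e+30 * 9000.0) / 1.03224e+12 = -1.806e+12

-1.806e+12 J


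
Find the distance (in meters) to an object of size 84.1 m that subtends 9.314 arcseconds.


D = size / theta_rad, theta_rad = 9.314 * pi/(180*3600) = 4.516e-05, D = 1.862e+06

1.862e+06 m


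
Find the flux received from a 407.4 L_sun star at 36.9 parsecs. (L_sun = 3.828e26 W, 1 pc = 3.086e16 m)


F = L / (4*pi*d^2) = 1.560e+29 / (4*pi*(1.139e+18)^2) = 9.571e-09

9.571e-09 W/m^2


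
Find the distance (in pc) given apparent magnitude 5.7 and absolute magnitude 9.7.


d = 10^((m - M + 5)/5) = 10^((5.7 - 9.7 + 5)/5) = 1.5849

1.5849 pc


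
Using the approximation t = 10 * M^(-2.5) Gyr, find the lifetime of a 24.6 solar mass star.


t = 10 * M^(-2.5) = 10 * 24.6^(-2.5) = 0.0033

0.0033 Gyr


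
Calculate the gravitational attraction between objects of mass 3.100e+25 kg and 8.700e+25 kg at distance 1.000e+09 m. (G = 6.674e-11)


F = G*m1*m2/r^2 = 6.674e-11 * 3.100e+25 * 8.700e+25 / (1.000e+09)^2 = 6.674e-11 * 2.697e+51 / 1.000e+18 = 1.800e+23

1.800e+23 N


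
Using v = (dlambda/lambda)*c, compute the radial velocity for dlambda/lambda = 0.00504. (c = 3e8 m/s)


v = (dlambda/lambda) * c = 0.00504 * 3e8 = 1.512e+06

1.512e+06 m/s


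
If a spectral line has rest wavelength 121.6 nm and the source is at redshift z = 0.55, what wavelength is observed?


lam_obs = lam_emit * (1 + z) = 121.6 * (1 + 0.55) = 188.48

188.48 nm


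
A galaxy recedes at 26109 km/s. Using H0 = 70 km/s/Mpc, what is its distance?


d = v / H0 = 26109 / 70 = 372.9857

372.9857 Mpc


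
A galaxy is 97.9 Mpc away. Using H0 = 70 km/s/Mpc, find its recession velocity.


v = H0 * d = 70 * 97.9 = 6853.0

6853.0 km/s


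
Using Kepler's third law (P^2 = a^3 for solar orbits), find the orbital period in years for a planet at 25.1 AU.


P = a^(3/2) = 25.1^1.5 = 125.7507

125.7507 years


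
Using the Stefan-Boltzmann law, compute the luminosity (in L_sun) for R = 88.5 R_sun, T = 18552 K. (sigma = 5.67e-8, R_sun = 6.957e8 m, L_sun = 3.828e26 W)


R = 88.5 * 6.957e8 m = 6.156945e+10 m. L = 4*pi*R^2*sigma*T^4 = 4*pi*(6.156945e+10)^2 * 5.67e-8 * 18552^4 = 3.199531672e+32 W. L/L_sun = 3.199531672e+32 / 3.828e26 = 835823.3207

835823.3207 L_sun


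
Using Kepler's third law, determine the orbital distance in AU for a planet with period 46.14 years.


a = P^(2/3) = 46.14^(2/3) = 12.8643

12.8643 AU


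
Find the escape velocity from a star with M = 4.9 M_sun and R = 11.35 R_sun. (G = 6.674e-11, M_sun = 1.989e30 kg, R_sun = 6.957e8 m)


M = 4.9 * 1.989e30 kg = 9.7461e+30 kg; R = 11.35 * 6.957e8 m = 7.896195e+09 m. v_esc = sqrt(2GM/R) = sqrt(2 * 6.674e-11 * 9.7461e+30 / 7.896195e+09) = 405895.838

405895.838 m/s


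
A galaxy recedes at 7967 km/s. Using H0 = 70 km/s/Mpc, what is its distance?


d = v / H0 = 7967 / 70 = 113.8143

113.8143 Mpc


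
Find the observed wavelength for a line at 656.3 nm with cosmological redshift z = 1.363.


lam_obs = lam_emit * (1 + z) = 656.3 * (1 + 1.363) = 1550.8369

1550.8369 nm


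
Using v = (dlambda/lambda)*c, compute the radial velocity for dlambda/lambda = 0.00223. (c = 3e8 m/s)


v = (dlambda/lambda) * c = 0.00223 * 3e8 = 669000.0

669000.0 m/s


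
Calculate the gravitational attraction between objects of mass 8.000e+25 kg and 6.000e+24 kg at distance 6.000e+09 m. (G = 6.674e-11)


F = G*m1*m2/r^2 = 6.674e-11 * 8.000e+25 * 6.000e+24 / (6.000e+09)^2 = 6.674e-11 * 4.800e+50 / 3.600e+19 = 8.899e+20

8.899e+20 N


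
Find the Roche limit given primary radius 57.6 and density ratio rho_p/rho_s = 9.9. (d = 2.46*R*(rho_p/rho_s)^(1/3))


d_Roche = 2.46 * 57.6 * 9.9^(1/3) = 304.2538

304.2538


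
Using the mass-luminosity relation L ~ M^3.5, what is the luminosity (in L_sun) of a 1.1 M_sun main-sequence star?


L/L_sun = (M/M_sun)^3.5 = 1.1^3.5 = 1.396

1.396 L_sun


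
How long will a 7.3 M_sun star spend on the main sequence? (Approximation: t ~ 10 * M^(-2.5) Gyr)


t = 10 * M^(-2.5) = 10 * 7.3^(-2.5) = 0.0695

0.0695 Gyr


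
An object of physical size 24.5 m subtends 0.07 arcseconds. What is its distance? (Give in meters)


D = size / theta_rad, theta_rad = 0.07 * pi/(180*3600) = 3.394e-07, D = 7.219e+07

7.219e+07 m


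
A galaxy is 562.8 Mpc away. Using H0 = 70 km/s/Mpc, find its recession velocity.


v = H0 * d = 70 * 562.8 = 39396.0

39396.0 km/s


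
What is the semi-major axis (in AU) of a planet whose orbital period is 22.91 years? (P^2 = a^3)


a = P^(2/3) = 22.91^(2/3) = 8.0665

8.0665 AU


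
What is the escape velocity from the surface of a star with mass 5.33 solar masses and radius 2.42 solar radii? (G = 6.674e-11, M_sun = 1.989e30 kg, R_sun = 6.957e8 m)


M = 5.33 * 1.989e30 kg = 1.060137e+31 kg; R = 2.42 * 6.957e8 m = 1.683594e+09 m. v_esc = sqrt(2GM/R) = sqrt(2 * 6.674e-11 * 1.060137e+31 / 1.683594e+09) = 916791.146

916791.146 m/s


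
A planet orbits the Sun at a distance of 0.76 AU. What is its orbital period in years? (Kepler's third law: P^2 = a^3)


P = a^(3/2) = 0.76^1.5 = 0.6626

0.6626 years


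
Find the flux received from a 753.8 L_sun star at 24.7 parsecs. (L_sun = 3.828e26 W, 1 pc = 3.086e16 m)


F = L / (4*pi*d^2) = 2.886e+29 / (4*pi*(7.622e+17)^2) = 3.952e-08

3.952e-08 W/m^2


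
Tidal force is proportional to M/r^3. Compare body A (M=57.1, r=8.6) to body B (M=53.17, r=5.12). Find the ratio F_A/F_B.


Ratio = (M1/r1^3) / (M2/r2^3) = (57.1/8.6^3) / (53.17/5.12^3) = 0.2266

0.2266


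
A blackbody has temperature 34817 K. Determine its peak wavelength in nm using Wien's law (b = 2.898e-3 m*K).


lam_max = b / T = 2.898e-3 / 34817 = 8.324e-08 m = 83.2352 nm

83.2352 nm


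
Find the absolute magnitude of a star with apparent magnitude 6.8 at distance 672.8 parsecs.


M = m - 5*log10(d) + 5 = 6.8 - 5*log10(672.8) + 5 = -2.3394

-2.3394


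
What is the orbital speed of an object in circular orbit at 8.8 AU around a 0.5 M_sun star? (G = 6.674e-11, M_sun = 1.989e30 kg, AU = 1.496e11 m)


v = sqrt(GM/r) = sqrt(6.674e-11 * 9.945e+29 / 1.316e+12) = 7100.4907

7100.4907 m/s


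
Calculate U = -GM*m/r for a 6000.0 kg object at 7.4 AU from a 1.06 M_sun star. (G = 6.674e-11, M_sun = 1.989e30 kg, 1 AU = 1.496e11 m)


M = 1.06 * 1.989e30 kg = 2.10834e+30 kg; r = 7.4 AU * 1.496e11 m/AU = 1.10704e+12 m. U = -GM*m/r = -(6.674e-11 * 2.10834e+30 * 6000.0) / 1.10704e+12 = -7.626e+11

-7.626e+11 J


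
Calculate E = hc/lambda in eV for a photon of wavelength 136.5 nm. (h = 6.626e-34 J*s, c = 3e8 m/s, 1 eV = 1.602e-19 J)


E = hc/lambda = 6.626e-34 * 3e8 / 1.365e-07 = 1.456e-18 J = 9.0903 eV

9.0903 eV


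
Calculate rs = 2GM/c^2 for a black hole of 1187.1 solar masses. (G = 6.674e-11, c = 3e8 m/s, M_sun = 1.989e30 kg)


M = 1187.1 * 1.989e30 kg = 2.3611419e+33 kg. rs = 2GM/c^2 = 2 * 6.674e-11 * 2.3611419e+33 / (3e8)^2 = 3.502e+06

3.502e+06 m


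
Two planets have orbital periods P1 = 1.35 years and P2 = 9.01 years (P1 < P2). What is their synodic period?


1/P_syn = |1/P1 - 1/P2| = |1/1.35 - 1/9.01| => P_syn = 1.5879

1.5879 years


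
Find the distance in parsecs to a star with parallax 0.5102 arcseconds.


d = 1/p = 1/0.5102 = 1.96

1.96 pc


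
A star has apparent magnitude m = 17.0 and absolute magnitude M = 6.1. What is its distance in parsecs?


d = 10^((m - M + 5)/5) = 10^((17.0 - 6.1 + 5)/5) = 1513.5612

1513.5612 pc


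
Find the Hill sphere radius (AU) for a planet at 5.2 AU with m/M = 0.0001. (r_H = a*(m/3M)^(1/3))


r_H = a * (m/3M)^(1/3) = 5.2 * (0.0001/3)^(1/3) = 0.1674

0.1674 AU


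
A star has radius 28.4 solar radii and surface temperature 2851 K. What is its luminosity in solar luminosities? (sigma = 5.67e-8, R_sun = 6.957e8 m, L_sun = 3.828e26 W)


R = 28.4 * 6.957e8 m = 1.975788e+10 m. L = 4*pi*R^2*sigma*T^4 = 4*pi*(1.975788e+10)^2 * 5.67e-8 * 2851^4 = 1.837648646e+28 W. L/L_sun = 1.837648646e+28 / 3.828e26 = 48.0055

48.0055 L_sun


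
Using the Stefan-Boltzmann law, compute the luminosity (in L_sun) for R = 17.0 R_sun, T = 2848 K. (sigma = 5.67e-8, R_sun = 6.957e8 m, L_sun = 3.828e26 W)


R = 17.0 * 6.957e8 m = 1.18269e+10 m. L = 4*pi*R^2*sigma*T^4 = 4*pi*(1.18269e+10)^2 * 5.67e-8 * 2848^4 = 6.556841904e+27 W. L/L_sun = 6.556841904e+27 / 3.828e26 = 17.1286

17.1286 L_sun


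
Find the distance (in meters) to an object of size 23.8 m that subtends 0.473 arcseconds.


D = size / theta_rad, theta_rad = 0.473 * pi/(180*3600) = 2.293e-06, D = 1.038e+07

1.038e+07 m


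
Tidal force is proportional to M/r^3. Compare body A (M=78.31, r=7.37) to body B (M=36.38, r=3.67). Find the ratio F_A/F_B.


Ratio = (M1/r1^3) / (M2/r2^3) = (78.31/7.37^3) / (36.38/3.67^3) = 0.2658

0.2658


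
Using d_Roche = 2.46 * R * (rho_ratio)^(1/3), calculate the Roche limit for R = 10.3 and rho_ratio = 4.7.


d_Roche = 2.46 * 10.3 * 4.7^(1/3) = 42.4429

42.4429


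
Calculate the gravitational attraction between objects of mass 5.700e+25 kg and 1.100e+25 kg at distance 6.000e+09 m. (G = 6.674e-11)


F = G*m1*m2/r^2 = 6.674e-11 * 5.700e+25 * 1.100e+25 / (6.000e+09)^2 = 6.674e-11 * 6.270e+50 / 3.600e+19 = 1.162e+21

1.162e+21 N


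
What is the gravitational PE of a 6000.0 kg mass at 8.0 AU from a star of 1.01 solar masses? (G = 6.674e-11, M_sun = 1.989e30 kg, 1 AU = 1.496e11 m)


M = 1.01 * 1.989e30 kg = 2.00889e+30 kg; r = 8.0 AU * 1.496e11 m/AU = 1.1968e+12 m. U = -GM*m/r = -(6.674e-11 * 2.00889e+30 * 6000.0) / 1.1968e+12 = -6.722e+11

-6.722e+11 J


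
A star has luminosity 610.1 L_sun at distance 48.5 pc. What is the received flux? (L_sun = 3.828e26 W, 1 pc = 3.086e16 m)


F = L / (4*pi*d^2) = 2.335e+29 / (4*pi*(1.497e+18)^2) = 8.296e-09

8.296e-09 W/m^2


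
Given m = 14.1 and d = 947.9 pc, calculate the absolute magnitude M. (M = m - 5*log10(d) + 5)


M = m - 5*log10(d) + 5 = 14.1 - 5*log10(947.9) + 5 = 4.2162

4.2162


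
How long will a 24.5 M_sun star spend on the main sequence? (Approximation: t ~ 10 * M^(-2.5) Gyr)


t = 10 * M^(-2.5) = 10 * 24.5^(-2.5) = 0.0034

0.0034 Gyr


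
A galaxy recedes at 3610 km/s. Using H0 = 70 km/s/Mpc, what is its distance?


d = v / H0 = 3610 / 70 = 51.5714

51.5714 Mpc


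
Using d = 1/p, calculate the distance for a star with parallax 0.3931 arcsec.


d = 1/p = 1/0.3931 = 2.5439

2.5439 pc


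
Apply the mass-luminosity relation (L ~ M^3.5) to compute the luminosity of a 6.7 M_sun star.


L/L_sun = (M/M_sun)^3.5 = 6.7^3.5 = 778.5057

778.5057 L_sun


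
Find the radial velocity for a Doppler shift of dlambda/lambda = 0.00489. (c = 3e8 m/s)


v = (dlambda/lambda) * c = 0.00489 * 3e8 = 1.467e+06

1.467e+06 m/s


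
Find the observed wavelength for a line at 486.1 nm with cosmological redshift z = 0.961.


lam_obs = lam_emit * (1 + z) = 486.1 * (1 + 0.961) = 953.2421

953.2421 nm


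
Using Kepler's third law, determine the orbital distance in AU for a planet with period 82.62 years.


a = P^(2/3) = 82.62^(2/3) = 18.9695

18.9695 AU


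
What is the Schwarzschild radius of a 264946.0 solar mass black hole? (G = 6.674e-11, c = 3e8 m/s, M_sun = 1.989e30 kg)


M = 264946.0 * 1.989e30 kg = 5.26977594e+35 kg. rs = 2GM/c^2 = 2 * 6.674e-11 * 5.26977594e+35 / (3e8)^2 = 7.816e+08

7.816e+08 m


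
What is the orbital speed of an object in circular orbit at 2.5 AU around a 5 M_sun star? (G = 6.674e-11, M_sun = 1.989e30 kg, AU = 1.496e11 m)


v = sqrt(GM/r) = sqrt(6.674e-11 * 9.945e+30 / 3.740e+11) = 42126.9186

42126.9186 m/s


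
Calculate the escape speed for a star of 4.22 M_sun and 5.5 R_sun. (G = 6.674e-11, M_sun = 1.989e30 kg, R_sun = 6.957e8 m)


M = 4.22 * 1.989e30 kg = 8.39358e+30 kg; R = 5.5 * 6.957e8 m = 3.82635e+09 m. v_esc = sqrt(2GM/R) = sqrt(2 * 6.674e-11 * 8.39358e+30 / 3.82635e+09) = 541114.7466

541114.7466 m/s


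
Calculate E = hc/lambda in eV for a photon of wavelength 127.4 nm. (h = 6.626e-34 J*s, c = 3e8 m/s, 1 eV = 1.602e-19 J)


E = hc/lambda = 6.626e-34 * 3e8 / 1.274e-07 = 1.560e-18 J = 9.7396 eV

9.7396 eV


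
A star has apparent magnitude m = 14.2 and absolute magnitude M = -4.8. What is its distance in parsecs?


d = 10^((m - M + 5)/5) = 10^((14.2 - -4.8 + 5)/5) = 63095.7344

63095.7344 pc


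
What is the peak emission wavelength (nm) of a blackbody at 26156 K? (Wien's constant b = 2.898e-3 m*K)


lam_max = b / T = 2.898e-3 / 26156 = 1.108e-07 m = 110.7968 nm

110.7968 nm


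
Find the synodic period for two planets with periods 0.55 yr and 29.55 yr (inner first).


1/P_syn = |1/P1 - 1/P2| = |1/0.55 - 1/29.55| => P_syn = 0.5604

0.5604 years


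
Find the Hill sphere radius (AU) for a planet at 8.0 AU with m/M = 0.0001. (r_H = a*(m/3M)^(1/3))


r_H = a * (m/3M)^(1/3) = 8.0 * (0.0001/3)^(1/3) = 0.2575

0.2575 AU


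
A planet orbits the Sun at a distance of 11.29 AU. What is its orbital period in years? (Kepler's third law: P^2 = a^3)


P = a^(3/2) = 11.29^1.5 = 37.9351

37.9351 years


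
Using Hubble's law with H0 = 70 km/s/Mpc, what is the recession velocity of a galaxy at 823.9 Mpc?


v = H0 * d = 70 * 823.9 = 57673.0

57673.0 km/s


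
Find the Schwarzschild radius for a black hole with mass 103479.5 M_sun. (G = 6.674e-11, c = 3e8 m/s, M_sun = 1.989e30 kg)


M = 103479.5 * 1.989e30 kg = 2.058207255e+35 kg. rs = 2GM/c^2 = 2 * 6.674e-11 * 2.058207255e+35 / (3e8)^2 = 3.053e+08

3.053e+08 m
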